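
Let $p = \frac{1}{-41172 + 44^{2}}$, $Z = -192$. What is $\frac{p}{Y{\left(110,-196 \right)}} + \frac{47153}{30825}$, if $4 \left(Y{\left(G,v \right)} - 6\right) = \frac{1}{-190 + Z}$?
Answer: $\frac{4239943688609}{2771756349975} \approx 1.5297$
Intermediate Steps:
$Y{\left(G,v \right)} = \frac{9167}{1528}$ ($Y{\left(G,v \right)} = 6 + \frac{1}{4 \left(-190 - 192\right)} = 6 + \frac{1}{4 \left(-382\right)} = 6 + \frac{1}{4} \left(- \frac{1}{382}\right) = 6 - \frac{1}{1528} = \frac{9167}{1528}$)
$p = - \frac{1}{39236}$ ($p = \frac{1}{-41172 + 1936} = \frac{1}{-39236} = - \frac{1}{39236} \approx -2.5487 \cdot 10^{-5}$)
$\frac{p}{Y{\left(110,-196 \right)}} + \frac{47153}{30825} = - \frac{1}{39236 \cdot \frac{9167}{1528}} + \frac{47153}{30825} = \left(- \frac{1}{39236}\right) \frac{1528}{9167} + 47153 \cdot \frac{1}{30825} = - \frac{382}{89919103} + \frac{47153}{30825} = \frac{4239943688609}{2771756349975}$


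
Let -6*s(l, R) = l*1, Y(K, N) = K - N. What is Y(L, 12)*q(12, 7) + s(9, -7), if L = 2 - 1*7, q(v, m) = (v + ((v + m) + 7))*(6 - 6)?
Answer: -3/2 ≈ -1.5000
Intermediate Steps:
q(v, m) = 0 (q(v, m) = (v + ((m + v) + 7))*0 = (v + (7 + m + v))*0 = (7 + m + 2*v)*0 = 0)
L = -5 (L = 2 - 7 = -5)
s(l, R) = -l/6
Y(L, 12)*q(12, 7) + s(9, -7) = (-5 - 1*12)*0 - ⅙*9 = (-5 - 12)*0 - 3/2 = -17*0 - 3/2 = 0 - 3/2 = -3/2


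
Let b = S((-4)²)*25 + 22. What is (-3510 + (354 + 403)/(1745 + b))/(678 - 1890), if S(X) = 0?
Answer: 6201413/2141604 ≈ 2.8957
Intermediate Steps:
b = 22 (b = 0*25 + 22 = 0 + 22 = 22)
(-3510 + (354 + 403)/(1745 + b))/(678 - 1890) = (-3510 + (354 + 403)/(1745 + 22))/(678 - 1890) = (-3510 + 757/1767)/(-1212) = (-3510 + 757*(1/1767))*(-1/1212) = (-3510 + 757/1767)*(-1/1212) = -6201413/1767*(-1/1212) = 6201413/2141604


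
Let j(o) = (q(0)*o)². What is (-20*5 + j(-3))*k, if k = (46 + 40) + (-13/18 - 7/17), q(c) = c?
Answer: -1298450/153 ≈ -8486.6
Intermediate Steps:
j(o) = 0 (j(o) = (0*o)² = 0² = 0)
k = 25969/306 (k = 86 + (-13*1/18 - 7*1/17) = 86 + (-13/18 - 7/17) = 86 - 347/306 = 25969/306 ≈ 84.866)
(-20*5 + j(-3))*k = (-20*5 + 0)*(25969/306) = (-100 + 0)*(25969/306) = -100*25969/306 = -1298450/153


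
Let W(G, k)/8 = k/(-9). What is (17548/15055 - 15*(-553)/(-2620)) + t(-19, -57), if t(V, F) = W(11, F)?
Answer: 1151757361/23666460 ≈ 48.666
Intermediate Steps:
W(G, k) = -8*k/9 (W(G, k) = 8*(k/(-9)) = 8*(k*(-⅑)) = 8*(-k/9) = -8*k/9)
t(V, F) = -8*F/9
(17548/15055 - 15*(-553)/(-2620)) + t(-19, -57) = (17548/15055 - 15*(-553)/(-2620)) - 8/9*(-57) = (17548*(1/15055) + 8295*(-1/2620)) + 152/3 = (17548/15055 - 1659/524) + 152/3 = -15781093/7888820 + 152/3 = 1151757361/23666460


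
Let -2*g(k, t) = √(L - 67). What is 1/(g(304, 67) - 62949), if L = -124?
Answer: -251796/15850306595 + 2*I*√191/15850306595 ≈ -1.5886e-5 + 1.7438e-9*I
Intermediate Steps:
g(k, t) = -I*√191/2 (g(k, t) = -√(-124 - 67)/2 = -I*√191/2)
1/(g(304, 67) - 62949) = 1/(-I*√191/2 - 62949) = 1/(-62949 - I*√191/2)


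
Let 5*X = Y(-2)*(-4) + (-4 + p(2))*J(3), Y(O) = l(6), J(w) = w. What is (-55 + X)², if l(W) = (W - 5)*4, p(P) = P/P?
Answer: 3600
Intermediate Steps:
p(P) = 1
l(W) = -20 + 4*W (l(W) = (-5 + W)*4 = -20 + 4*W)
Y(O) = 4 (Y(O) = -20 + 4*6 = -20 + 24 = 4)
X = -5 (X = (4*(-4) + (-4 + 1)*3)/5 = (-16 - 3*3)/5 = (-16 - 9)/5 = (⅕)*(-25) = -5)
(-55 + X)² = (-55 - 5)² = (-60)² = 3600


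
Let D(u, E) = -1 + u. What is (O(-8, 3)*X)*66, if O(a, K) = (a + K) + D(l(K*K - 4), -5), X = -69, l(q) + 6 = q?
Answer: 31878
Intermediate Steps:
l(q) = -6 + q
O(a, K) = -11 + K + a + K² (O(a, K) = (a + K) + (-1 + (-6 + (K*K - 4))) = (K + a) + (-1 + (-6 + (K² - 4))) = (K + a) + (-1 + (-6 + (-4 + K²))) = (K + a) + (-1 + (-10 + K²)) = (K + a) + (-11 + K²) = -11 + K + a + K²)
(O(-8, 3)*X)*66 = ((-11 + 3 - 8 + 3²)*(-69))*66 = ((-11 + 3 - 8 + 9)*(-69))*66 = -7*(-69)*66 = 483*66 = 31878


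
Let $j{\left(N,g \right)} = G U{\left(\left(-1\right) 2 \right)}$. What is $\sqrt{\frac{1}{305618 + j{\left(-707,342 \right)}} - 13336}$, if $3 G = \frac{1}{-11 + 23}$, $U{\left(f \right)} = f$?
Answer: $\frac{i \sqrt{403578756327396130}}{5501123} \approx 115.48 i$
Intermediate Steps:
$G = \frac{1}{36}$ ($G = \frac{1}{3 \left(-11 + 23\right)} = \frac{1}{3 \cdot 12} = \frac{1}{3} \cdot \frac{1}{12} = \frac{1}{36} \approx 0.027778$)
$j{\left(N,g \right)} = - \frac{1}{18}$ ($j{\left(N,g \right)} = \frac{\left(-1\right) 2}{36} = \frac{1}{36} \left(-2\right) = - \frac{1}{18}$)
$\sqrt{\frac{1}{305618 + j{\left(-707,342 \right)}} - 13336} = \sqrt{\frac{1}{305618 - \frac{1}{18}} - 13336} = \sqrt{\frac{1}{\frac{5501123}{18}} - 13336} = \sqrt{\frac{18}{5501123} - 13336} = \sqrt{- \frac{73362976310}{5501123}} = \frac{i \sqrt{403578756327396130}}{5501123}$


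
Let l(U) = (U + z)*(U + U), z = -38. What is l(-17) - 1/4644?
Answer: 8684279/4644 ≈ 1870.0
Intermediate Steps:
l(U) = 2*U*(-38 + U) (l(U) = (U - 38)*(U + U) = (-38 + U)*(2*U) = 2*U*(-38 + U))
l(-17) - 1/4644 = 2*(-17)*(-38 - 17) - 1/4644 = 2*(-17)*(-55) - 1*1/4644 = 1870 - 1/4644 = 8684279/4644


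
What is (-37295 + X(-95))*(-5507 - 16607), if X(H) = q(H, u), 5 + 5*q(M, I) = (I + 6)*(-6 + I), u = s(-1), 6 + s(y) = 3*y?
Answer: 824564718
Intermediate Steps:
s(y) = -6 + 3*y
u = -9 (u = -6 + 3*(-1) = -6 - 3 = -9)
q(M, I) = -1 + (-6 + I)*(6 + I)/5 (q(M, I) = -1 + ((I + 6)*(-6 + I))/5 = -1 + ((6 + I)*(-6 + I))/5 = -1 + ((-6 + I)*(6 + I))/5 = -1 + (-6 + I)*(6 + I)/5)
X(H) = 8 (X(H) = -41/5 + (⅕)*(-9)² = -41/5 + (⅕)*81 = -41/5 + 81/5 = 8)
(-37295 + X(-95))*(-5507 - 16607) = (-37295 + 8)*(-5507 - 16607) = -37287*(-22114) = 824564718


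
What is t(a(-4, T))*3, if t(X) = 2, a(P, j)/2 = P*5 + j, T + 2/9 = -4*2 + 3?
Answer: 6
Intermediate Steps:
T = -47/9 (T = -2/9 + (-4*2 + 3) = -2/9 + (-8 + 3) = -2/9 - 5 = -47/9 ≈ -5.2222)
a(P, j) = 2*j + 10*P (a(P, j) = 2*(P*5 + j) = 2*(5*P + j) = 2*(j + 5*P) = 2*j + 10*P)
t(a(-4, T))*3 = 2*3 = 6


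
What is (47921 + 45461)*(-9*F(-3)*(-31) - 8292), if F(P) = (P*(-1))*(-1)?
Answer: -852484278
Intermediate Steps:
F(P) = P (F(P) = -P*(-1) = P)
(47921 + 45461)*(-9*F(-3)*(-31) - 8292) = (47921 + 45461)*(-9*(-3)*(-31) - 8292) = 93382*(27*(-31) - 8292) = 93382*(-837 - 8292) = 93382*(-9129) = -852484278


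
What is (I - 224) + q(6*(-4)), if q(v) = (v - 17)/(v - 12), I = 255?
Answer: 1157/36 ≈ 32.139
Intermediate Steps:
q(v) = (-17 + v)/(-12 + v)
(I - 224) + q(6*(-4)) = (255 - 224) + (-17 + 6*(-4))/(-12 + 6*(-4)) = 31 + (-17 - 24)/(-12 - 24) = 31 - 41/(-36) = 31 - 1/36*(-41) = 31 + 41/36 = 1157/36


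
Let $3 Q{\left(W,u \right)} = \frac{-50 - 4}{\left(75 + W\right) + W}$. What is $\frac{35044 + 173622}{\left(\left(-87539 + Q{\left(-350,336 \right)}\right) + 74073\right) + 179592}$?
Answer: $\frac{65208125}{51914384} \approx 1.2561$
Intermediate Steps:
$Q{\left(W,u \right)} = - \frac{18}{75 + 2 W}$ ($Q{\left(W,u \right)} = \frac{\left(-50 - 4\right) \frac{1}{\left(75 + W\right) + W}}{3} = \frac{\left(-54\right) \frac{1}{75 + 2 W}}{3} = - \frac{18}{75 + 2 W}$)
$\frac{35044 + 173622}{\left(\left(-87539 + Q{\left(-350,336 \right)}\right) + 74073\right) + 179592} = \frac{35044 + 173622}{\left(\left(-87539 - \frac{18}{75 + 2 \left(-350\right)}\right) + 74073\right) + 179592} = \frac{208666}{\left(\left(-87539 - \frac{18}{75 - 700}\right) + 74073\right) + 179592} = \frac{208666}{\left(\left(-87539 - \frac{18}{-625}\right) + 74073\right) + 179592} = \frac{208666}{\left(\left(-87539 - - \frac{18}{625}\right) + 74073\right) + 179592} = \frac{208666}{\left(\left(-87539 + \frac{18}{625}\right) + 74073\right) + 179592} = \frac{208666}{\left(- \frac{54711857}{625} + 74073\right) + 179592} = \frac{208666}{- \frac{8416232}{625} + 179592} = \frac{208666}{\frac{103828768}{625}} = 208666 \cdot \frac{625}{103828768} = \frac{65208125}{51914384}$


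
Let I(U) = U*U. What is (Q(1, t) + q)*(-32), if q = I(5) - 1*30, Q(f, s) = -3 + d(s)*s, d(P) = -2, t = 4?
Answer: 512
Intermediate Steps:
I(U) = U²
Q(f, s) = -3 - 2*s
q = -5 (q = 5² - 1*30 = 25 - 30 = -5)
(Q(1, t) + q)*(-32) = ((-3 - 2*4) - 5)*(-32) = ((-3 - 8) - 5)*(-32) = (-11 - 5)*(-32) = -16*(-32) = 512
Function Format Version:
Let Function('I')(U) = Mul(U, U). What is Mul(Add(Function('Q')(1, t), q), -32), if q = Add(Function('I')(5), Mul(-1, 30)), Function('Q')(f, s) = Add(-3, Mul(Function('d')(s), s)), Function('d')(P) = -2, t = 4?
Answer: 512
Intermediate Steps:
Function('I')(U) = Pow(U, 2)
Function('Q')(f, s) = Add(-3, Mul(-2, s))
q = -5 (q = Add(Pow(5, 2), Mul(-1, 30)) = Add(25, -30) = -5)
Mul(Add(Function('Q')(1, t), q), -32) = Mul(Add(Add(-3, Mul(-2, 4)), -5), -32) = Mul(Add(Add(-3, -8), -5), -32) = Mul(Add(-11, -5), -32) = Mul(-16, -32) = 512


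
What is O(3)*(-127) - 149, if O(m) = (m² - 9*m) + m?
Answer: 1756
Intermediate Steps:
O(m) = m² - 8*m
O(3)*(-127) - 149 = (3*(-8 + 3))*(-127) - 149 = (3*(-5))*(-127) - 149 = -15*(-127) - 149 = 1905 - 149 = 1756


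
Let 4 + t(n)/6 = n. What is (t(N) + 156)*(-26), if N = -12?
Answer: -1560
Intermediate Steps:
t(n) = -24 + 6*n
(t(N) + 156)*(-26) = ((-24 + 6*(-12)) + 156)*(-26) = ((-24 - 72) + 156)*(-26) = (-96 + 156)*(-26) = 60*(-26) = -1560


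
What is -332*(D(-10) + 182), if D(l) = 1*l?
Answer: -57104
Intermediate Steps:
D(l) = l
-332*(D(-10) + 182) = -332*(-10 + 182) = -332*172 = -57104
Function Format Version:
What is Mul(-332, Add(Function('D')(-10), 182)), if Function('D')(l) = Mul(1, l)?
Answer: -57104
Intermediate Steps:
Function('D')(l) = l
Mul(-332, Add(Function('D')(-10), 182)) = Mul(-332, Add(-10, 182)) = Mul(-332, 172) = -57104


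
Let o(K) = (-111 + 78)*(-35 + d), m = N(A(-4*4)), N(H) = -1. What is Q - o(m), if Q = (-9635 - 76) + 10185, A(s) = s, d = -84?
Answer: -3453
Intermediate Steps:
m = -1
o(K) = 3927 (o(K) = (-111 + 78)*(-35 - 84) = -33*(-119) = 3927)
Q = 474 (Q = -9711 + 10185 = 474)
Q - o(m) = 474 - 1*3927 = 474 - 3927 = -3453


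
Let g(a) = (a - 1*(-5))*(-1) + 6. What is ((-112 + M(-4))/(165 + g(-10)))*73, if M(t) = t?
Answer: -2117/44 ≈ -48.114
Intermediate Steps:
g(a) = 1 - a (g(a) = (a + 5)*(-1) + 6 = (5 + a)*(-1) + 6 = (-5 - a) + 6 = 1 - a)
((-112 + M(-4))/(165 + g(-10)))*73 = ((-112 - 4)/(165 + (1 - 1*(-10))))*73 = -116/(165 + (1 + 10))*73 = -116/(165 + 11)*73 = -116/176*73 = -116*1/176*73 = -29/44*73 = -2117/44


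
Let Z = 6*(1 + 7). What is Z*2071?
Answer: 99408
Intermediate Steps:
Z = 48 (Z = 6*8 = 48)
Z*2071 = 48*2071 = 99408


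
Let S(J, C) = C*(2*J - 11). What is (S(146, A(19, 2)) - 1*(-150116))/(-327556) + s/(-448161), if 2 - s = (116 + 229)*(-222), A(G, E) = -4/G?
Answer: -438604519442/697289666451 ≈ -0.62901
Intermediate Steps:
S(J, C) = C*(-11 + 2*J)
s = 76592 (s = 2 - (116 + 229)*(-222) = 2 - 345*(-222) = 2 - 1*(-76590) = 2 + 76590 = 76592)
(S(146, A(19, 2)) - 1*(-150116))/(-327556) + s/(-448161) = ((-4/19)*(-11 + 2*146) - 1*(-150116))/(-327556) + 76592/(-448161) = ((-4*1/19)*(-11 + 292) + 150116)*(-1/327556) + 76592*(-1/448161) = (-4/19*281 + 150116)*(-1/327556) - 76592/448161 = (-1124/19 + 150116)*(-1/327556) - 76592/448161 = (2851080/19)*(-1/327556) - 76592/448161 = -712770/1555891 - 76592/448161 = -438604519442/697289666451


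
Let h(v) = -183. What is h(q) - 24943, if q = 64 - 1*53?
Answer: -25126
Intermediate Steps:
q = 11 (q = 64 - 53 = 11)
h(q) - 24943 = -183 - 24943 = -25126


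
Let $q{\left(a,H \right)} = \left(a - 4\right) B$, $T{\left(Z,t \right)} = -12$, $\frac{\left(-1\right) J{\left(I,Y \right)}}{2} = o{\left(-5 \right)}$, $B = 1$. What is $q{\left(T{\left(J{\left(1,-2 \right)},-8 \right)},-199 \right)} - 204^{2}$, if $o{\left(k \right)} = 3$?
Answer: $-41632$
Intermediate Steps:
$J{\left(I,Y \right)} = -6$ ($J{\left(I,Y \right)} = \left(-2\right) 3 = -6$)
$q{\left(a,H \right)} = -4 + a$ ($q{\left(a,H \right)} = \left(a - 4\right) 1 = \left(-4 + a\right) 1 = -4 + a$)
$q{\left(T{\left(J{\left(1,-2 \right)},-8 \right)},-199 \right)} - 204^{2} = \left(-4 - 12\right) - 204^{2} = -16 - 41616 = -41632$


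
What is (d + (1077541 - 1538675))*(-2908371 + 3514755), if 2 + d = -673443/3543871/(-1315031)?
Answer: -1303138744327114210832112/4660300225001 ≈ -2.7963e+11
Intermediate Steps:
d = -9320599776559/4660300225001 (d = -2 - 673443/3543871/(-1315031) = -2 - 673443*1/3543871*(-1/1315031) = -2 - 673443/3543871*(-1/1315031) = -2 + 673443/4660300225001 = -9320599776559/4660300225001 ≈ -2.0000)
(d + (1077541 - 1538675))*(-2908371 + 3514755) = (-9320599776559/4660300225001 + (1077541 - 1538675))*(-2908371 + 3514755) = (-9320599776559/4660300225001 - 461134)*606384 = -2149032204555387693/4660300225001*606384 = -1303138744327114210832112/4660300225001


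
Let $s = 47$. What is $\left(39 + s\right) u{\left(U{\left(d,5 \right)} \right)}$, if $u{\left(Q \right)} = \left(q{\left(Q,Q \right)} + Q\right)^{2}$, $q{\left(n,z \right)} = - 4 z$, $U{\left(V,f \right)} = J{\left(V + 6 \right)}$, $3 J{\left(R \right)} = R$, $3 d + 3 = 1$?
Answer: $\frac{22016}{9} \approx 2446.2$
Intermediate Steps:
$d = - \frac{2}{3}$ ($d = -1 + \frac{1}{3} \cdot 1 = -1 + \frac{1}{3} = - \frac{2}{3} \approx -0.66667$)
$J{\left(R \right)} = \frac{R}{3}$
$U{\left(V,f \right)} = 2 + \frac{V}{3}$ ($U{\left(V,f \right)} = \frac{V + 6}{3} = \frac{6 + V}{3} = 2 + \frac{V}{3}$)
$u{\left(Q \right)} = 9 Q^{2}$ ($u{\left(Q \right)} = \left(- 4 Q + Q\right)^{2} = \left(- 3 Q\right)^{2} = 9 Q^{2}$)
$\left(39 + s\right) u{\left(U{\left(d,5 \right)} \right)} = \left(39 + 47\right) 9 \left(2 + \frac{1}{3} \left(- \frac{2}{3}\right)\right)^{2} = 86 \cdot 9 \left(2 - \frac{2}{9}\right)^{2} = 86 \cdot 9 \left(\frac{16}{9}\right)^{2} = 86 \cdot 9 \cdot \frac{256}{81} = 86 \cdot \frac{256}{9} = \frac{22016}{9}$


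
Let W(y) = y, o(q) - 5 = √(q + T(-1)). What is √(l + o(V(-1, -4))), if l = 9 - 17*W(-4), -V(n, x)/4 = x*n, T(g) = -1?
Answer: √(82 + I*√17) ≈ 9.0582 + 0.2276*I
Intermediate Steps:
V(n, x) = -4*n*x (V(n, x) = -4*x*n = -4*n*x)
o(q) = 5 + √(-1 + q) (o(q) = 5 + √(q - 1) = 5 + √(-1 + q))
l = 77 (l = 9 - 17*(-4) = 9 + 68 = 77)
√(l + o(V(-1, -4))) = √(77 + (5 + √(-1 - 4*(-1)*(-4)))) = √(77 + (5 + √(-1 - 16))) = √(77 + (5 + √(-17))) = √(77 + (5 + I*√17)) = √(82 + I*√17)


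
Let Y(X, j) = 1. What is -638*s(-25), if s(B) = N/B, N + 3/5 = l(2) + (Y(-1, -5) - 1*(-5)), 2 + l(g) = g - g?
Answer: 10846/125 ≈ 86.768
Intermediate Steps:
l(g) = -2 (l(g) = -2 + (g - g) = -2 + 0 = -2)
N = 17/5 (N = -⅗ + (-2 + (1 - 1*(-5))) = -⅗ + (-2 + (1 + 5)) = -⅗ + (-2 + 6) = -⅗ + 4 = 17/5 ≈ 3.4000)
s(B) = 17/(5*B)
-638*s(-25) = -10846/(5*(-25)) = -10846*(-1)/(5*25) = -638*(-17/125) = 10846/125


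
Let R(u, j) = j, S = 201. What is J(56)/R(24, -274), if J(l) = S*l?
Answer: -5628/137 ≈ -41.080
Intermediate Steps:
J(l) = 201*l
J(56)/R(24, -274) = (201*56)/(-274) = 11256*(-1/274) = -5628/137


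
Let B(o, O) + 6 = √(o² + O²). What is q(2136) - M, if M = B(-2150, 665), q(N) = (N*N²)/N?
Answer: 4562502 - 85*√701 ≈ 4.5602e+6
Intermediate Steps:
q(N) = N² (q(N) = N³/N = N²)
B(o, O) = -6 + √(O² + o²) (B(o, O) = -6 + √(o² + O²) = -6 + √(O² + o²))
M = -6 + 85*√701 (M = -6 + √(665² + (-2150)²) = -6 + √(442225 + 4622500) = -6 + √5064725 = -6 + 85*√701 ≈ 2244.5)
q(2136) - M = 2136² - (-6 + 85*√701) = 4562496 + (6 - 85*√701) = 4562502 - 85*√701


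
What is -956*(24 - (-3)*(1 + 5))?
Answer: -40152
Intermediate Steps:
-956*(24 - (-3)*(1 + 5)) = -956*(24 - (-3)*6) = -956*(24 - 1*(-18)) = -956*(24 + 18) = -956*42 = -40152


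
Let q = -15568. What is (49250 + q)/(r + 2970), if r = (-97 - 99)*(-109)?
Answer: 16841/12167 ≈ 1.3842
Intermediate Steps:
r = 21364 (r = -196*(-109) = 21364)
(49250 + q)/(r + 2970) = (49250 - 15568)/(21364 + 2970) = 33682/24334 = 33682*(1/24334) = 16841/12167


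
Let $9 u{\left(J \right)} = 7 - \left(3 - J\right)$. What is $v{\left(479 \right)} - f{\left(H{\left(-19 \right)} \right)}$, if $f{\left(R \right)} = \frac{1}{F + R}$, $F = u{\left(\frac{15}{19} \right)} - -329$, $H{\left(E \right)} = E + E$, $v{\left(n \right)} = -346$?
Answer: $- \frac{17248963}{49852} \approx -346.0$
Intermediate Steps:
$u{\left(J \right)} = \frac{4}{9} + \frac{J}{9}$ ($u{\left(J \right)} = \frac{7 - \left(3 - J\right)}{9} = \frac{7 + \left(-3 + J\right)}{9} = \frac{4 + J}{9} = \frac{4}{9} + \frac{J}{9}$)
$H{\left(E \right)} = 2 E$
$F = \frac{56350}{171}$ ($F = \left(\frac{4}{9} + \frac{15 \cdot \frac{1}{19}}{9}\right) - -329 = \left(\frac{4}{9} + \frac{15 \cdot \frac{1}{19}}{9}\right) + 329 = \left(\frac{4}{9} + \frac{1}{9} \cdot \frac{15}{19}\right) + 329 = \left(\frac{4}{9} + \frac{5}{57}\right) + 329 = \frac{91}{171} + 329 = \frac{56350}{171} \approx 329.53$)
$f{\left(R \right)} = \frac{1}{\frac{56350}{171} + R}$
$v{\left(479 \right)} - f{\left(H{\left(-19 \right)} \right)} = -346 - \frac{171}{56350 + 171 \cdot 2 \left(-19\right)} = -346 - \frac{171}{56350 + 171 \left(-38\right)} = -346 - \frac{171}{56350 - 6498} = -346 - \frac{171}{49852} = - \frac{17248963}{49852}$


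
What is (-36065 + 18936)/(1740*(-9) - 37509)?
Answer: 17129/53169 ≈ 0.32216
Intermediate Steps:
(-36065 + 18936)/(1740*(-9) - 37509) = -17129/(-15660 - 37509) = -17129/(-53169) = -17129*(-1/53169) = 17129/53169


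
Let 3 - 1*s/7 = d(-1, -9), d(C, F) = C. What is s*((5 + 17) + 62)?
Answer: 2352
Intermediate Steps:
s = 28 (s = 21 - 7*(-1) = 21 + 7 = 28)
s*((5 + 17) + 62) = 28*((5 + 17) + 62) = 28*(22 + 62) = 28*84 = 2352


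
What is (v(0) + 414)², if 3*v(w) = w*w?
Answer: 171396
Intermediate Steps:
v(w) = w²/3 (v(w) = (w*w)/3 = w²/3)
(v(0) + 414)² = ((⅓)*0² + 414)² = ((⅓)*0 + 414)² = (0 + 414)² = 414² = 171396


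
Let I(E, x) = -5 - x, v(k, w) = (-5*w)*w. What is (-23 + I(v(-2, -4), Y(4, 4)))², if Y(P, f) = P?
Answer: 1024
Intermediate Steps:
v(k, w) = -5*w²
(-23 + I(v(-2, -4), Y(4, 4)))² = (-23 + (-5 - 1*4))² = (-23 + (-5 - 4))² = (-23 - 9)² = (-32)² = 1024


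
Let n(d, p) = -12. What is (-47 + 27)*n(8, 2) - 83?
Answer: 157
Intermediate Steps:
(-47 + 27)*n(8, 2) - 83 = (-47 + 27)*(-12) - 83 = -20*(-12) - 83 = 240 - 83 = 157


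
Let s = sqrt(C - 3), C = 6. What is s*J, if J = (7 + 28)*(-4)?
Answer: -140*sqrt(3) ≈ -242.49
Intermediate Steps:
J = -140 (J = 35*(-4) = -140)
s = sqrt(3) (s = sqrt(6 - 3) = sqrt(3) ≈ 1.7320)
s*J = sqrt(3)*(-140) = -140*sqrt(3)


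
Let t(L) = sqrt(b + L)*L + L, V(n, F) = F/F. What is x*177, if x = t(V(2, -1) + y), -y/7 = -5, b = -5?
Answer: 6372 + 6372*sqrt(31) ≈ 41850.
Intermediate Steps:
V(n, F) = 1
y = 35 (y = -7*(-5) = 35)
t(L) = L + L*sqrt(-5 + L) (t(L) = sqrt(-5 + L)*L + L = L*sqrt(-5 + L) + L = L + L*sqrt(-5 + L))
x = 36 + 36*sqrt(31) (x = (1 + 35)*(1 + sqrt(-5 + (1 + 35))) = 36*(1 + sqrt(-5 + 36)) = 36*(1 + sqrt(31)) = 36 + 36*sqrt(31) ≈ 236.44)
x*177 = (36 + 36*sqrt(31))*177 = 6372 + 6372*sqrt(31)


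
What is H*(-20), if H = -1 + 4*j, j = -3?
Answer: 260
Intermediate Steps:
H = -13 (H = -1 + 4*(-3) = -1 - 12 = -13)
H*(-20) = -13*(-20) = 260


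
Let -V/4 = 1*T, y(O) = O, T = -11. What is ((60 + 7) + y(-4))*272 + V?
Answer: 17180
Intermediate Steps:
V = 44 (V = -4*(-11) = 44)
((60 + 7) + y(-4))*272 + V = ((60 + 7) - 4)*272 + 44 = (67 - 4)*272 + 44 = 63*272 + 44 = 17136 + 44 = 17180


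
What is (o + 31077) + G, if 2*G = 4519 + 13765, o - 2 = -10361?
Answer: 29860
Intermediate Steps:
o = -10359 (o = 2 - 10361 = -10359)
G = 9142 (G = (4519 + 13765)/2 = (1/2)*18284 = 9142)
(o + 31077) + G = (-10359 + 31077) + 9142 = 20718 + 9142 = 29860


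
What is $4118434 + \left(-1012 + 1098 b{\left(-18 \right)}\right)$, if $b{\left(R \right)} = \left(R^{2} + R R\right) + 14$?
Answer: $4844298$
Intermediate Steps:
$b{\left(R \right)} = 14 + 2 R^{2}$ ($b{\left(R \right)} = \left(R^{2} + R^{2}\right) + 14 = 2 R^{2} + 14 = 14 + 2 R^{2}$)
$4118434 + \left(-1012 + 1098 b{\left(-18 \right)}\right) = 4118434 - \left(1012 - 1098 \left(14 + 2 \left(-18\right)^{2}\right)\right) = 4118434 - \left(1012 - 1098 \left(14 + 2 \cdot 324\right)\right) = 4118434 - \left(1012 - 1098 \left(14 + 648\right)\right) = 4118434 + \left(-1012 + 1098 \cdot 662\right) = 4118434 + \left(-1012 + 726876\right) = 4118434 + 725864 = 4844298$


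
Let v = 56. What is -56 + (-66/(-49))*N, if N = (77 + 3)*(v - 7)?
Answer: 5224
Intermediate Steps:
N = 3920 (N = (77 + 3)*(56 - 7) = 80*49 = 3920)
-56 + (-66/(-49))*N = -56 - 66/(-49)*3920 = -56 - 66*(-1/49)*3920 = -56 + (66/49)*3920 = -56 + 5280 = 5224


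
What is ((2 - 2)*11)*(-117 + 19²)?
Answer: 0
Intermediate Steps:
((2 - 2)*11)*(-117 + 19²) = (0*11)*(-117 + 361) = 0*244 = 0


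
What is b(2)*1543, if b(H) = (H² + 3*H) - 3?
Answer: 10801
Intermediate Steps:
b(H) = -3 + H² + 3*H
b(2)*1543 = (-3 + 2² + 3*2)*1543 = (-3 + 4 + 6)*1543 = 7*1543 = 10801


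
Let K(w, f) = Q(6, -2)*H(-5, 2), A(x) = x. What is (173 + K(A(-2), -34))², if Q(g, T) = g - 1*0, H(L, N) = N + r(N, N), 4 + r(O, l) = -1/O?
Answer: 24964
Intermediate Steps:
r(O, l) = -4 - 1/O
H(L, N) = -4 + N - 1/N (H(L, N) = N + (-4 - 1/N) = -4 + N - 1/N)
Q(g, T) = g (Q(g, T) = g + 0 = g)
K(w, f) = -15 (K(w, f) = 6*(-4 + 2 - 1/2) = 6*(-4 + 2 - 1*½) = 6*(-4 + 2 - ½) = 6*(-5/2) = -15)
(173 + K(A(-2), -34))² = (173 - 15)² = 158² = 24964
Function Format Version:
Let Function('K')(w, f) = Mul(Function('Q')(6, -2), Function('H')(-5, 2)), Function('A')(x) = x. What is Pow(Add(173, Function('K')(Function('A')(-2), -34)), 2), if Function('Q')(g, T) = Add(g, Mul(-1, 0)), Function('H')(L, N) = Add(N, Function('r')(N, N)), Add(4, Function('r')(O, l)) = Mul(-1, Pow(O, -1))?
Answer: 24964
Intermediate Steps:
Function('r')(O, l) = Add(-4, Mul(-1, Pow(O, -1)))
Function('H')(L, N) = Add(-4, N, Mul(-1, Pow(N, -1))) (Function('H')(L, N) = Add(N, Add(-4, Mul(-1, Pow(N, -1)))) = Add(-4, N, Mul(-1, Pow(N, -1))))
Function('Q')(g, T) = g (Function('Q')(g, T) = Add(g, 0) = g)
Function('K')(w, f) = -15 (Function('K')(w, f) = Mul(6, Add(-4, 2, Mul(-1, Pow(2, -1)))) = Mul(6, Add(-4, 2, Mul(-1, Rational(1, 2)))) = Mul(6, Add(-4, 2, Rational(-1, 2))) = Mul(6, Rational(-5, 2)) = -15)
Pow(Add(173, Function('K')(Function('A')(-2), -34)), 2) = Pow(Add(173, -15), 2) = Pow(158, 2) = 24964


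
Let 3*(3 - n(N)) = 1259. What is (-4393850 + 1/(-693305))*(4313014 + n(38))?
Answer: -39412113392599193792/2079915 ≈ -1.8949e+13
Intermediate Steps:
n(N) = -1250/3 (n(N) = 3 - ⅓*1259 = 3 - 1259/3 = -1250/3)
(-4393850 + 1/(-693305))*(4313014 + n(38)) = (-4393850 + 1/(-693305))*(4313014 - 1250/3) = (-4393850 - 1/693305)*(12937792/3) = -3046278174251/693305*12937792/3 = -39412113392599193792/2079915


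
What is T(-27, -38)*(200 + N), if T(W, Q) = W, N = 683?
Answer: -23841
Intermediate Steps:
T(-27, -38)*(200 + N) = -27*(200 + 683) = -27*883 = -23841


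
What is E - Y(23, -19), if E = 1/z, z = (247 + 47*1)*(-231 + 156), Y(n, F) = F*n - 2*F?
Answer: 8797949/22050 ≈ 399.00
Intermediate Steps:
Y(n, F) = -2*F + F*n
z = -22050 (z = (247 + 47)*(-75) = 294*(-75) = -22050)
E = -1/22050 (E = 1/(-22050) = -1/22050 ≈ -4.5351e-5)
E - Y(23, -19) = -1/22050 - (-19)*(-2 + 23) = -1/22050 - (-19)*21 = -1/22050 - 1*(-399) = -1/22050 + 399 = 8797949/22050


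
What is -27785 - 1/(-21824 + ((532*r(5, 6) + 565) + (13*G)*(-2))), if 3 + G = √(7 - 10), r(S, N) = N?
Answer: 26*(-27785*√3 + 19224014*I)/(-17989*I + 26*√3) ≈ -27785.0 - 1.4901e-7*I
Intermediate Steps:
G = -3 + I*√3 (G = -3 + √(7 - 10) = -3 + √(-3) = -3 + I*√3 ≈ -3.0 + 1.732*I)
-27785 - 1/(-21824 + ((532*r(5, 6) + 565) + (13*G)*(-2))) = -27785 - 1/(-21824 + ((532*6 + 565) + (13*(-3 + I*√3))*(-2))) = -27785 - 1/(-21824 + ((3192 + 565) + (-39 + 13*I*√3)*(-2))) = -27785 - 1/(-21824 + (3757 + (78 - 26*I*√3))) = -27785 - 1/(-21824 + (3835 - 26*I*√3)) = -27785 - 1/(-17989 - 26*I*√3)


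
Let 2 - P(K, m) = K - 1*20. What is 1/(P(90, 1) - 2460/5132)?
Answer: -1283/87859 ≈ -0.014603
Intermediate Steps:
P(K, m) = 22 - K (P(K, m) = 2 - (K - 1*20) = 2 - (K - 20) = 2 - (-20 + K) = 2 + (20 - K) = 22 - K)
1/(P(90, 1) - 2460/5132) = 1/((22 - 1*90) - 2460/5132) = 1/((22 - 90) - 2460*1/5132) = 1/(-68 - 615/1283) = 1/(-87859/1283) = -1283/87859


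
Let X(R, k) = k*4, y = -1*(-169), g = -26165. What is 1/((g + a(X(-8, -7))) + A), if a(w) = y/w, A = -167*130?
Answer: -28/1340669 ≈ -2.0885e-5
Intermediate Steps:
y = 169
X(R, k) = 4*k
A = -21710
a(w) = 169/w
1/((g + a(X(-8, -7))) + A) = 1/((-26165 + 169/((4*(-7)))) - 21710) = 1/((-26165 + 169/(-28)) - 21710) = 1/((-26165 + 169*(-1/28)) - 21710) = 1/((-26165 - 169/28) - 21710) = 1/(-732789/28 - 21710) = 1/(-1340669/28) = -28/1340669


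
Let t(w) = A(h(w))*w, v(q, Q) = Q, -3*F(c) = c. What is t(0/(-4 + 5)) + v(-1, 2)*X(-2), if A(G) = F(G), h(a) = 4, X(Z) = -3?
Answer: -6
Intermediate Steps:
F(c) = -c/3
A(G) = -G/3
t(w) = -4*w/3 (t(w) = (-⅓*4)*w = -4*w/3)
t(0/(-4 + 5)) + v(-1, 2)*X(-2) = -0/(-4 + 5) + 2*(-3) = -0/1 - 6 = -0 - 6 = -4/3*0 - 6 = 0 - 6 = -6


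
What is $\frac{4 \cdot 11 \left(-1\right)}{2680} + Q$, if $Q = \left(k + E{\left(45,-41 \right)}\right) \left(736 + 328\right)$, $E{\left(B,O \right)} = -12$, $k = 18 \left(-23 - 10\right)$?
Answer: $- \frac{432005291}{670} \approx -6.4478 \cdot 10^{5}$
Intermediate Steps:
$k = -594$ ($k = 18 \left(-33\right) = -594$)
$Q = -644784$ ($Q = \left(-594 - 12\right) \left(736 + 328\right) = \left(-606\right) 1064 = -644784$)
$\frac{4 \cdot 11 \left(-1\right)}{2680} + Q = \frac{4 \cdot 11 \left(-1\right)}{2680} - 644784 = 44 \left(-1\right) \frac{1}{2680} - 644784 = \left(-44\right) \frac{1}{2680} - 644784 = - \frac{11}{670} - 644784 = - \frac{432005291}{670}$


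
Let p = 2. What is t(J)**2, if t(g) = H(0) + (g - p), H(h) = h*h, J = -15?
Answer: 289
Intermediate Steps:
H(h) = h**2
t(g) = -2 + g (t(g) = 0**2 + (g - 1*2) = 0 + (g - 2) = 0 + (-2 + g) = -2 + g)
t(J)**2 = (-2 - 15)**2 = (-17)**2 = 289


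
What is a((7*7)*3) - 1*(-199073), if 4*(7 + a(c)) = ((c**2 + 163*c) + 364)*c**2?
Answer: 496692035/2 ≈ 2.4835e+8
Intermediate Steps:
a(c) = -7 + c**2*(364 + c**2 + 163*c)/4 (a(c) = -7 + (((c**2 + 163*c) + 364)*c**2)/4 = -7 + ((364 + c**2 + 163*c)*c**2)/4 = -7 + (c**2*(364 + c**2 + 163*c))/4 = -7 + c**2*(364 + c**2 + 163*c)/4)
a((7*7)*3) - 1*(-199073) = (-7 + 91*((7*7)*3)**2 + ((7*7)*3)**4/4 + 163*((7*7)*3)**3/4) - 1*(-199073) = (-7 + 91*(49*3)**2 + (49*3)**4/4 + 163*(49*3)**3/4) + 199073 = (-7 + 91*147**2 + (1/4)*147**4 + (163/4)*147**3) + 199073 = (-7 + 91*21609 + (1/4)*466948881 + (163/4)*3176523) + 199073 = (-7 + 1966419 + 466948881/4 + 517773249/4) + 199073 = 496293889/2 + 199073 = 496692035/2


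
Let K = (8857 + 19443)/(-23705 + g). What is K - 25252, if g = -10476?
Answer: -863166912/34181 ≈ -25253.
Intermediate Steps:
K = -28300/34181 (K = (8857 + 19443)/(-23705 - 10476) = 28300/(-34181) = 28300*(-1/34181) = -28300/34181 ≈ -0.82795)
K - 25252 = -28300/34181 - 25252 = -863166912/34181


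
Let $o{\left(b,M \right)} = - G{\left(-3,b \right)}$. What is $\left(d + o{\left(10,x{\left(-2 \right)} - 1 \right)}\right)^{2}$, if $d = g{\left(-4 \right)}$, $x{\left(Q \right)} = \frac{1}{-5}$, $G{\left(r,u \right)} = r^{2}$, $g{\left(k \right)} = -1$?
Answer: $100$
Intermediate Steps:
$x{\left(Q \right)} = - \frac{1}{5}$
$o{\left(b,M \right)} = -9$ ($o{\left(b,M \right)} = - \left(-3\right)^{2} = \left(-1\right) 9 = -9$)
$d = -1$
$\left(d + o{\left(10,x{\left(-2 \right)} - 1 \right)}\right)^{2} = \left(-1 - 9\right)^{2} = \left(-10\right)^{2} = 100$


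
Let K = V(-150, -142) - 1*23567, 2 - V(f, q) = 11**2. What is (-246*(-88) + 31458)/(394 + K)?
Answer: -8851/3882 ≈ -2.2800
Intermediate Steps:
V(f, q) = -119 (V(f, q) = 2 - 1*11**2 = 2 - 1*121 = 2 - 121 = -119)
K = -23686 (K = -119 - 1*23567 = -119 - 23567 = -23686)
(-246*(-88) + 31458)/(394 + K) = (-246*(-88) + 31458)/(394 - 23686) = (21648 + 31458)/(-23292) = 53106*(-1/23292) = -8851/3882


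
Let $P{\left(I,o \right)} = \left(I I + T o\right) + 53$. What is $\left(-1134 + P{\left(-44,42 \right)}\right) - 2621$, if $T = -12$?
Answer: $-2270$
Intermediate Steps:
$P{\left(I,o \right)} = 53 + I^{2} - 12 o$ ($P{\left(I,o \right)} = \left(I I - 12 o\right) + 53 = \left(I^{2} - 12 o\right) + 53 = 53 + I^{2} - 12 o$)
$\left(-1134 + P{\left(-44,42 \right)}\right) - 2621 = \left(-1134 + \left(53 + \left(-44\right)^{2} - 504\right)\right) - 2621 = \left(-1134 + \left(53 + 1936 - 504\right)\right) - 2621 = \left(-1134 + 1485\right) - 2621 = 351 - 2621 = -2270$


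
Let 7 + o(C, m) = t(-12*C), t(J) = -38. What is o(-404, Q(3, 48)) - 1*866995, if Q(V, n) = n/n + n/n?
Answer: -867040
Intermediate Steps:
Q(V, n) = 2 (Q(V, n) = 1 + 1 = 2)
o(C, m) = -45 (o(C, m) = -7 - 38 = -45)
o(-404, Q(3, 48)) - 1*866995 = -45 - 1*866995 = -45 - 866995 = -867040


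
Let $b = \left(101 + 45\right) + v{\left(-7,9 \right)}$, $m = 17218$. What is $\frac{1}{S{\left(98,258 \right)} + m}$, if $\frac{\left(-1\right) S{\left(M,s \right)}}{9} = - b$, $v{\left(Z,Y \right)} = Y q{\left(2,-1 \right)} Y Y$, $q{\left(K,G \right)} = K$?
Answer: $\frac{1}{31654} \approx 3.1592 \cdot 10^{-5}$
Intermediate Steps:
$v{\left(Z,Y \right)} = 2 Y^{3}$ ($v{\left(Z,Y \right)} = Y 2 Y Y = 2 Y Y Y = 2 Y^{2} Y = 2 Y^{3}$)
$b = 1604$ ($b = \left(101 + 45\right) + 2 \cdot 9^{3} = 146 + 2 \cdot 729 = 146 + 1458 = 1604$)
$S{\left(M,s \right)} = 14436$ ($S{\left(M,s \right)} = - 9 \left(\left(-1\right) 1604\right) = \left(-9\right) \left(-1604\right) = 14436$)
$\frac{1}{S{\left(98,258 \right)} + m} = \frac{1}{14436 + 17218} = \frac{1}{31654}$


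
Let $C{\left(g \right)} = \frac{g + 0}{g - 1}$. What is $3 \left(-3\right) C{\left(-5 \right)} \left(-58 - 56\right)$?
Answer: $855$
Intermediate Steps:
$C{\left(g \right)} = \frac{g}{-1 + g}$
$3 \left(-3\right) C{\left(-5 \right)} \left(-58 - 56\right) = 3 \left(-3\right) \left(- \frac{5}{-1 - 5}\right) \left(-58 - 56\right) = - 9 \left(- \frac{5}{-6}\right) \left(-114\right) = - 9 \left(\left(-5\right) \left(- \frac{1}{6}\right)\right) \left(-114\right) = \left(-9\right) \frac{5}{6} \left(-114\right) = \left(- \frac{15}{2}\right) \left(-114\right) = 855$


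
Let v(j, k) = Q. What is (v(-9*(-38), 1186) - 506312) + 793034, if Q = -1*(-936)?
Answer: 287658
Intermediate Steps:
Q = 936
v(j, k) = 936
(v(-9*(-38), 1186) - 506312) + 793034 = (936 - 506312) + 793034 = -505376 + 793034 = 287658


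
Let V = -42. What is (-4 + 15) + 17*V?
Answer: -703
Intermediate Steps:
(-4 + 15) + 17*V = (-4 + 15) + 17*(-42) = 11 - 714 = -703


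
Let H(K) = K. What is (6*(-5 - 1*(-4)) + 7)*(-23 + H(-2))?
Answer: -25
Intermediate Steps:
(6*(-5 - 1*(-4)) + 7)*(-23 + H(-2)) = (6*(-5 - 1*(-4)) + 7)*(-23 - 2) = (6*(-5 + 4) + 7)*(-25) = (6*(-1) + 7)*(-25) = (-6 + 7)*(-25) = 1*(-25) = -25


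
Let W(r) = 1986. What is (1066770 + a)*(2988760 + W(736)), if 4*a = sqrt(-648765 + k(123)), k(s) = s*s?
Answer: 3190438110420 + 4486119*I*sqrt(17601) ≈ 3.1904e+12 + 5.9517e+8*I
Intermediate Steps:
k(s) = s**2
a = 3*I*sqrt(17601)/2 (a = sqrt(-648765 + 123**2)/4 = sqrt(-648765 + 15129)/4 = sqrt(-633636)/4 = (6*I*sqrt(17601))/4 = 3*I*sqrt(17601)/2 ≈ 199.0*I)
(1066770 + a)*(2988760 + W(736)) = (1066770 + 3*I*sqrt(17601)/2)*(2988760 + 1986) = (1066770 + 3*I*sqrt(17601)/2)*2990746 = 3190438110420 + 4486119*I*sqrt(17601)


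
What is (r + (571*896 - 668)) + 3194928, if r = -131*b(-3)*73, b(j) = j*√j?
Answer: 3705876 + 28689*I*√3 ≈ 3.7059e+6 + 49691.0*I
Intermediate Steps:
b(j) = j^(3/2)
r = 28689*I*√3 (r = -(-393)*I*√3*73 = (393*I*√3)*73 = 28689*I*√3 ≈ 49691.0*I)
(r + (571*896 - 668)) + 3194928 = (28689*I*√3 + (571*896 - 668)) + 3194928 = (28689*I*√3 + (511616 - 668)) + 3194928 = (28689*I*√3 + 510948) + 3194928 = (510948 + 28689*I*√3) + 3194928 = 3705876 + 28689*I*√3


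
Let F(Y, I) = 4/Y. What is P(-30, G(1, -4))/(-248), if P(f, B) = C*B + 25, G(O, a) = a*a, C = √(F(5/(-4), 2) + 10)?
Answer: -25/248 - 2*√170/155 ≈ -0.26904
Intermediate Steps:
C = √170/5 (C = √(4/((5/(-4))) + 10) = √(4/((5*(-¼))) + 10) = √(4/(-5/4) + 10) = √(4*(-⅘) + 10) = √(-16/5 + 10) = √(34/5) = √170/5 ≈ 2.6077)
G(O, a) = a²
P(f, B) = 25 + B*√170/5 (P(f, B) = (√170/5)*B + 25 = B*√170/5 + 25 = 25 + B*√170/5)
P(-30, G(1, -4))/(-248) = (25 + (⅕)*(-4)²*√170)/(-248) = (25 + (⅕)*16*√170)*(-1/248) = (25 + 16*√170/5)*(-1/248) = -25/248 - 2*√170/155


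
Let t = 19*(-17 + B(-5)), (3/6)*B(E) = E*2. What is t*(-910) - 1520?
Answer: 638210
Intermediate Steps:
B(E) = 4*E (B(E) = 2*(E*2) = 2*(2*E) = 4*E)
t = -703 (t = 19*(-17 + 4*(-5)) = 19*(-17 - 20) = 19*(-37) = -703)
t*(-910) - 1520 = -703*(-910) - 1520 = 639730 - 1520 = 638210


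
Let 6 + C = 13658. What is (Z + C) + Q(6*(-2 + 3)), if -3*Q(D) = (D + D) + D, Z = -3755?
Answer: 9891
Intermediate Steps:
C = 13652 (C = -6 + 13658 = 13652)
Q(D) = -D (Q(D) = -((D + D) + D)/3 = -(2*D + D)/3 = -D)
(Z + C) + Q(6*(-2 + 3)) = (-3755 + 13652) - 6*(-2 + 3) = 9897 - 6 = 9891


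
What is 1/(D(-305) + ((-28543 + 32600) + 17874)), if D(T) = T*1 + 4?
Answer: 1/21630 ≈ 4.6232e-5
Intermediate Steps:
D(T) = 4 + T (D(T) = T + 4 = 4 + T)
1/(D(-305) + ((-28543 + 32600) + 17874)) = 1/((4 - 305) + ((-28543 + 32600) + 17874)) = 1/(-301 + (4057 + 17874)) = 1/(-301 + 21931) = 1/21630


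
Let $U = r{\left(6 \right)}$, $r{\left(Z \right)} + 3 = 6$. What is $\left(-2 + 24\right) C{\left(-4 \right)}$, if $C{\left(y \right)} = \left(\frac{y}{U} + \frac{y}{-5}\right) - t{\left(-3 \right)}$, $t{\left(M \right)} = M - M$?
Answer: $- \frac{176}{15} \approx -11.733$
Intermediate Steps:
$r{\left(Z \right)} = 3$ ($r{\left(Z \right)} = -3 + 6 = 3$)
$U = 3$
$t{\left(M \right)} = 0$
$C{\left(y \right)} = \frac{2 y}{15}$ ($C{\left(y \right)} = \left(\frac{y}{3} + \frac{y}{-5}\right) - 0 = \left(y \frac{1}{3} + y \left(- \frac{1}{5}\right)\right) + 0 = \left(\frac{y}{3} - \frac{y}{5}\right) + 0 = \frac{2 y}{15} + 0 = \frac{2 y}{15}$)
$\left(-2 + 24\right) C{\left(-4 \right)} = \left(-2 + 24\right) \frac{2}{15} \left(-4\right) = 22 \left(- \frac{8}{15}\right) = - \frac{176}{15}$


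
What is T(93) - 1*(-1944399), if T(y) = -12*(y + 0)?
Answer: 1943283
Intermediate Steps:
T(y) = -12*y
T(93) - 1*(-1944399) = -12*93 - 1*(-1944399) = -1116 + 1944399 = 1943283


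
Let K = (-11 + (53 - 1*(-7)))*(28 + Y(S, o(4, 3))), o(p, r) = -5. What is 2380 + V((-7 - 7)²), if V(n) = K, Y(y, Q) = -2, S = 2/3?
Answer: 3654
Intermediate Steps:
S = ⅔ (S = 2*(⅓) = ⅔ ≈ 0.66667)
K = 1274 (K = (-11 + (53 - 1*(-7)))*(28 - 2) = (-11 + (53 + 7))*26 = (-11 + 60)*26 = 49*26 = 1274)
V(n) = 1274
2380 + V((-7 - 7)²) = 2380 + 1274 = 3654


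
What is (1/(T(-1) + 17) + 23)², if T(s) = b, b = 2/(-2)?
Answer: 136161/256 ≈ 531.88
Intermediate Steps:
b = -1 (b = 2*(-½) = -1)
T(s) = -1
(1/(T(-1) + 17) + 23)² = (1/(-1 + 17) + 23)² = (1/16 + 23)² = (369/16)² = 136161/256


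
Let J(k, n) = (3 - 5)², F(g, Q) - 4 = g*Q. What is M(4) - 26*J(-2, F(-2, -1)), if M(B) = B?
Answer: -100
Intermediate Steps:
F(g, Q) = 4 + Q*g (F(g, Q) = 4 + g*Q = 4 + Q*g)
J(k, n) = 4 (J(k, n) = (-2)² = 4)
M(4) - 26*J(-2, F(-2, -1)) = 4 - 26*4 = 4 - 104 = -100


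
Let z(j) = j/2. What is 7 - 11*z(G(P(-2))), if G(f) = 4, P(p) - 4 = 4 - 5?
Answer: -15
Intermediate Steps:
P(p) = 3 (P(p) = 4 + (4 - 5) = 4 - 1 = 3)
z(j) = j/2 (z(j) = j*(½) = j/2)
7 - 11*z(G(P(-2))) = 7 - 11*4/2 = 7 - 11*2 = 7 - 22 = -15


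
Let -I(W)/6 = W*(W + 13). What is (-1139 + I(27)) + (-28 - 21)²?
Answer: -5218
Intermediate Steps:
I(W) = -6*W*(13 + W) (I(W) = -6*W*(W + 13) = -6*W*(13 + W))
(-1139 + I(27)) + (-28 - 21)² = (-1139 - 6*27*(13 + 27)) + (-28 - 21)² = (-1139 - 6*27*40) + (-49)² = (-1139 - 6480) + 2401 = -7619 + 2401 = -5218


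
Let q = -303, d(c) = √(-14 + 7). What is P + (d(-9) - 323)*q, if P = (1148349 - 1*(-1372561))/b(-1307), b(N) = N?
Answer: 125393873/1307 - 303*I*√7 ≈ 95940.0 - 801.66*I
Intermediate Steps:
d(c) = I*√7 (d(c) = √(-7) = I*√7)
P = -2520910/1307 (P = (1148349 - 1*(-1372561))/(-1307) = (1148349 + 1372561)*(-1/1307) = 2520910*(-1/1307) = -2520910/1307 ≈ -1928.8)
P + (d(-9) - 323)*q = -2520910/1307 + (I*√7 - 323)*(-303) = -2520910/1307 + (-323 + I*√7)*(-303) = -2520910/1307 + (97869 - 303*I*√7) = 125393873/1307 - 303*I*√7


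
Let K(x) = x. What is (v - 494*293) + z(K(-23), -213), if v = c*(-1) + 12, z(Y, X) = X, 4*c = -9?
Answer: -579763/4 ≈ -1.4494e+5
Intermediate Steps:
c = -9/4 (c = (¼)*(-9) = -9/4 ≈ -2.2500)
v = 57/4 (v = -9/4*(-1) + 12 = 9/4 + 12 = 57/4 ≈ 14.250)
(v - 494*293) + z(K(-23), -213) = (57/4 - 494*293) - 213 = (57/4 - 144742) - 213 = -578911/4 - 213 = -579763/4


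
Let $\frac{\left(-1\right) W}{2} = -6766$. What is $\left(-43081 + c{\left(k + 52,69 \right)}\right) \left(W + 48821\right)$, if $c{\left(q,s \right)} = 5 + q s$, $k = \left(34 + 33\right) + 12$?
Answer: $-2122309061$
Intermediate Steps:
$k = 79$ ($k = 67 + 12 = 79$)
$W = 13532$ ($W = \left(-2\right) \left(-6766\right) = 13532$)
$\left(-43081 + c{\left(k + 52,69 \right)}\right) \left(W + 48821\right) = \left(-43081 + \left(5 + \left(79 + 52\right) 69\right)\right) \left(13532 + 48821\right) = \left(-43081 + \left(5 + 131 \cdot 69\right)\right) 62353 = \left(-43081 + \left(5 + 9039\right)\right) 62353 = \left(-43081 + 9044\right) 62353 = \left(-34037\right) 62353 = -2122309061$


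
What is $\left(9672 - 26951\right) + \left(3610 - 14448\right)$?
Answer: $-28117$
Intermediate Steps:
$\left(9672 - 26951\right) + \left(3610 - 14448\right) = -17279 - 10838 = -28117$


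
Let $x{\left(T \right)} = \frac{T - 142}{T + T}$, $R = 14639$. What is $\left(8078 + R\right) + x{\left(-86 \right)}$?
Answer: $\frac{976888}{43} \approx 22718.0$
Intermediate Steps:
$x{\left(T \right)} = \frac{-142 + T}{2 T}$
$\left(8078 + R\right) + x{\left(-86 \right)} = \left(8078 + 14639\right) + \frac{-142 - 86}{2 \left(-86\right)} = 22717 + \frac{1}{2} \left(- \frac{1}{86}\right) \left(-228\right) = 22717 + \frac{57}{43} = \frac{976888}{43}$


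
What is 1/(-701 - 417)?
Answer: -1/1118 ≈ -0.00089445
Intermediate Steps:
1/(-701 - 417) = 1/(-1118) = -1/1118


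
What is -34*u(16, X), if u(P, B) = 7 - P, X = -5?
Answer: 306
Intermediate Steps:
-34*u(16, X) = -34*(7 - 1*16) = -34*(7 - 16) = -34*(-9) = 306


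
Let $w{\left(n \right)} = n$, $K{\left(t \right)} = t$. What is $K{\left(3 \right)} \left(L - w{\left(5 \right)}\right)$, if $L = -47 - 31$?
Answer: $-249$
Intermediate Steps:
$L = -78$
$K{\left(3 \right)} \left(L - w{\left(5 \right)}\right) = 3 \left(-78 - 5\right) = 3 \left(-83\right) = -249$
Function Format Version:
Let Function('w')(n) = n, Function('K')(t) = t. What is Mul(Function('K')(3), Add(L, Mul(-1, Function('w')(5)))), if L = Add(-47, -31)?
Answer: -249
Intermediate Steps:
L = -78
Mul(Function('K')(3), Add(L, Mul(-1, Function('w')(5)))) = Mul(3, Add(-78, Mul(-1, 5))) = Mul(3, Add(-78, -5)) = Mul(3, -83) = -249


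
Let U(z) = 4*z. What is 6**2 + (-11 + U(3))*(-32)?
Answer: 4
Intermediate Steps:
6**2 + (-11 + U(3))*(-32) = 6**2 + (-11 + 4*3)*(-32) = 36 + (-11 + 12)*(-32) = 36 + 1*(-32) = 36 - 32 = 4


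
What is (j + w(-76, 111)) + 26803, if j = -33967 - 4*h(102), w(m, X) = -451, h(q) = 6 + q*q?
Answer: -49255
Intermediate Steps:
h(q) = 6 + q²
j = -75607 (j = -33967 - 4*(6 + 102²) = -33967 - 4*(6 + 10404) = -33967 - 4*10410 = -33967 - 1*41640 = -33967 - 41640 = -75607)
(j + w(-76, 111)) + 26803 = (-75607 - 451) + 26803 = -76058 + 26803 = -49255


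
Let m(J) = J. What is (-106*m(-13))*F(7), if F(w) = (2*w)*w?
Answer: 135044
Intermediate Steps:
F(w) = 2*w**2
(-106*m(-13))*F(7) = (-106*(-13))*(2*7**2) = 1378*(2*49) = 1378*98 = 135044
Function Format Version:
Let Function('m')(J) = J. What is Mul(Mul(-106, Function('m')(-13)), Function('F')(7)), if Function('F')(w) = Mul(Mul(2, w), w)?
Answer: 135044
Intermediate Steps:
Function('F')(w) = Mul(2, Pow(w, 2))
Mul(Mul(-106, Function('m')(-13)), Function('F')(7)) = Mul(Mul(-106, -13), Mul(2, Pow(7, 2))) = Mul(1378, Mul(2, 49)) = Mul(1378, 98) = 135044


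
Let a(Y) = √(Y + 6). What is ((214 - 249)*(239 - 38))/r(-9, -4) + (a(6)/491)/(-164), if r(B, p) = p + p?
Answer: 7035/8 - √3/40262 ≈ 879.38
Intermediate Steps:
r(B, p) = 2*p
a(Y) = √(6 + Y)
((214 - 249)*(239 - 38))/r(-9, -4) + (a(6)/491)/(-164) = ((214 - 249)*(239 - 38))/((2*(-4))) + (√(6 + 6)/491)/(-164) = -35*201/(-8) + (√12*(1/491))*(-1/164) = -7035*(-⅛) + ((2*√3)*(1/491))*(-1/164) = 7035/8 + (2*√3/491)*(-1/164) = 7035/8 - √3/40262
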